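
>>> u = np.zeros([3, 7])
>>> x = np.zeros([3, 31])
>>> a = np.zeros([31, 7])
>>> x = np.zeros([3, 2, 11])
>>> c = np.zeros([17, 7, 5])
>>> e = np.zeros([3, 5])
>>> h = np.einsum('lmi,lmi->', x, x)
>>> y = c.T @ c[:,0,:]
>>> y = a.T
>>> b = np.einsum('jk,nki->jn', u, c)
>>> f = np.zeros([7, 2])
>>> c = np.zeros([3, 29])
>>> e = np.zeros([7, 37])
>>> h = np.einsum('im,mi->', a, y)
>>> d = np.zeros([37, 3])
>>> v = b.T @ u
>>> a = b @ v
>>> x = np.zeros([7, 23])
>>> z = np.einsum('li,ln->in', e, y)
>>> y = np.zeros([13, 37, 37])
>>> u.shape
(3, 7)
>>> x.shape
(7, 23)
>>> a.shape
(3, 7)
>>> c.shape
(3, 29)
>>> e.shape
(7, 37)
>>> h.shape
()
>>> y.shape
(13, 37, 37)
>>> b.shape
(3, 17)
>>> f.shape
(7, 2)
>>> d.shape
(37, 3)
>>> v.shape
(17, 7)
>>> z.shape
(37, 31)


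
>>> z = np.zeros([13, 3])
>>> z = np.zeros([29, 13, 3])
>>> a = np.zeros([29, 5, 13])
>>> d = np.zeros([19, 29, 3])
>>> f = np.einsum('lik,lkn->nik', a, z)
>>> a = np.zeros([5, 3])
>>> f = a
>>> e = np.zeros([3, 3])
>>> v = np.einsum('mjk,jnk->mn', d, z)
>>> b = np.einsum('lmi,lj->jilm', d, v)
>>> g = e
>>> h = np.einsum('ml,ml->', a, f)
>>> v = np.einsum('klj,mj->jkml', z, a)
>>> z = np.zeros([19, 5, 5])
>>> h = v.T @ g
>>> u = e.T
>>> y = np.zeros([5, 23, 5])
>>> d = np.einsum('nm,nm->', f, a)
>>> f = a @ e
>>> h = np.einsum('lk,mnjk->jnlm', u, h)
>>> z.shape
(19, 5, 5)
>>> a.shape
(5, 3)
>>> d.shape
()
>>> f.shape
(5, 3)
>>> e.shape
(3, 3)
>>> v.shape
(3, 29, 5, 13)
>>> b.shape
(13, 3, 19, 29)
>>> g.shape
(3, 3)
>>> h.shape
(29, 5, 3, 13)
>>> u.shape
(3, 3)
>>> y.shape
(5, 23, 5)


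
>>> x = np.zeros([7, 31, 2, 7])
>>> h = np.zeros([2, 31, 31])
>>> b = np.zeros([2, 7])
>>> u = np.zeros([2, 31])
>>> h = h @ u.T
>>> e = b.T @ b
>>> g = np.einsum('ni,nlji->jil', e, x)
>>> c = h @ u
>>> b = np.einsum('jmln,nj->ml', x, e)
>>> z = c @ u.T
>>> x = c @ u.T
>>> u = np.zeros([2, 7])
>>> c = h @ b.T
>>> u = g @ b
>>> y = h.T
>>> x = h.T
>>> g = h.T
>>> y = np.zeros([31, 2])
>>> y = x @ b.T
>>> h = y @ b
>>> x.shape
(2, 31, 2)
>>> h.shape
(2, 31, 2)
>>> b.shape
(31, 2)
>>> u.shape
(2, 7, 2)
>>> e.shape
(7, 7)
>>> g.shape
(2, 31, 2)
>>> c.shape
(2, 31, 31)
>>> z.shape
(2, 31, 2)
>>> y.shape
(2, 31, 31)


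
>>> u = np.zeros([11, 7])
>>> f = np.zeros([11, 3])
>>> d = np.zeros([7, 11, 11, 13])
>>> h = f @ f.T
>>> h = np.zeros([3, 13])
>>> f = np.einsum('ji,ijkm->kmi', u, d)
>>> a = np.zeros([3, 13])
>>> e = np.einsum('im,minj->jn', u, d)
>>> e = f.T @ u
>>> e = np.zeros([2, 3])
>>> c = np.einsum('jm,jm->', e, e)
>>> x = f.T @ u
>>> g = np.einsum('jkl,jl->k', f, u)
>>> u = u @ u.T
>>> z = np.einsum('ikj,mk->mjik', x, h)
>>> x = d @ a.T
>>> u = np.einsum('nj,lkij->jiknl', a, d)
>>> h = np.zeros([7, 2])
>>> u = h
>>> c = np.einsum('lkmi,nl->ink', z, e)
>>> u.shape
(7, 2)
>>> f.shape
(11, 13, 7)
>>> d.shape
(7, 11, 11, 13)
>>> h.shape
(7, 2)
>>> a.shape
(3, 13)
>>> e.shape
(2, 3)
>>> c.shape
(13, 2, 7)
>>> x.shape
(7, 11, 11, 3)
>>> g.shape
(13,)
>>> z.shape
(3, 7, 7, 13)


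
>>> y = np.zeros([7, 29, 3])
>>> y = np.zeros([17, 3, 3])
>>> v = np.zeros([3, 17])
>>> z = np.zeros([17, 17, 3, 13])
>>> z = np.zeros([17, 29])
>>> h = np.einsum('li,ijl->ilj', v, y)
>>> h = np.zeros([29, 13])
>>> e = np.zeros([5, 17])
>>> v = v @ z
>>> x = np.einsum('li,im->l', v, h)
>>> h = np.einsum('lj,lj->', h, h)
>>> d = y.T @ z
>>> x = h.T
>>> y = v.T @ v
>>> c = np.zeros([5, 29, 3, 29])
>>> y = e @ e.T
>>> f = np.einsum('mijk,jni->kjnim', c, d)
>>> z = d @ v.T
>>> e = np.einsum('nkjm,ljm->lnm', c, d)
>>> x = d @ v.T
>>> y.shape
(5, 5)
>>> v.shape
(3, 29)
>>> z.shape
(3, 3, 3)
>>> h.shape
()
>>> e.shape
(3, 5, 29)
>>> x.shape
(3, 3, 3)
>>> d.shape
(3, 3, 29)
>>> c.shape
(5, 29, 3, 29)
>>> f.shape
(29, 3, 3, 29, 5)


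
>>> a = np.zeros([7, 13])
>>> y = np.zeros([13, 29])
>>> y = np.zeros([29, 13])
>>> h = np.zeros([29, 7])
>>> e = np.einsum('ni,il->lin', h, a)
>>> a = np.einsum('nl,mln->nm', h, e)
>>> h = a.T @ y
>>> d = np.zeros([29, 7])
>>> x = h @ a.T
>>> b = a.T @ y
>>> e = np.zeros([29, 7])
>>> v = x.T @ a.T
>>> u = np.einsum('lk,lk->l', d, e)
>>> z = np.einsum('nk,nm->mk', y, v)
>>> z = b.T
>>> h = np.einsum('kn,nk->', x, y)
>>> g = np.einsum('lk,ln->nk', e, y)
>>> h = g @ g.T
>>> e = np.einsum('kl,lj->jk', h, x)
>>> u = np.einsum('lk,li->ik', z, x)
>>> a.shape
(29, 13)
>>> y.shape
(29, 13)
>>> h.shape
(13, 13)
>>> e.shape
(29, 13)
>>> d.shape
(29, 7)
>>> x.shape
(13, 29)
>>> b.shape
(13, 13)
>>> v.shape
(29, 29)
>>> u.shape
(29, 13)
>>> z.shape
(13, 13)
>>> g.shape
(13, 7)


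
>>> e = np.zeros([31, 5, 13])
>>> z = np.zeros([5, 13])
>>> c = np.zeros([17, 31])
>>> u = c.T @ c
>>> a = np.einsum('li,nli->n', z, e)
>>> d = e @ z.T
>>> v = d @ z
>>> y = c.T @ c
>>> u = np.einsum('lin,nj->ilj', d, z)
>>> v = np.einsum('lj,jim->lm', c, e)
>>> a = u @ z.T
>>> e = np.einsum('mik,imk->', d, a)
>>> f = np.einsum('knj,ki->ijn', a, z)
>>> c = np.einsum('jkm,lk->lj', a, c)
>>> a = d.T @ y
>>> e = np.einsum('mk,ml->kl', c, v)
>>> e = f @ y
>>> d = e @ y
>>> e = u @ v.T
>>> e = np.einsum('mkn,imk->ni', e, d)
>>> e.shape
(17, 13)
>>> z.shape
(5, 13)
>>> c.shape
(17, 5)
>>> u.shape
(5, 31, 13)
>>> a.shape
(5, 5, 31)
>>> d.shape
(13, 5, 31)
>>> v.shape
(17, 13)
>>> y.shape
(31, 31)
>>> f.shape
(13, 5, 31)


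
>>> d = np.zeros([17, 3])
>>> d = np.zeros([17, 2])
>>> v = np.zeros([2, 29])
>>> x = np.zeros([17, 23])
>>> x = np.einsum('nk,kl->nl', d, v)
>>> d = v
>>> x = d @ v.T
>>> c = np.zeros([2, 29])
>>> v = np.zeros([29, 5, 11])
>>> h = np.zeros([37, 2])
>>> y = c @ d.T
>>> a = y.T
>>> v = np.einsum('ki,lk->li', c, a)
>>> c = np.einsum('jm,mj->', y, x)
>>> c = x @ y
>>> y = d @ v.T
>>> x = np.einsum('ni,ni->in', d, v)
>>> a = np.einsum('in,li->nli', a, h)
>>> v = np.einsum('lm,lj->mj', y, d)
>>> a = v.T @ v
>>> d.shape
(2, 29)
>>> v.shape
(2, 29)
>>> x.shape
(29, 2)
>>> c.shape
(2, 2)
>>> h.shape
(37, 2)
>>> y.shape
(2, 2)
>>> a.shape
(29, 29)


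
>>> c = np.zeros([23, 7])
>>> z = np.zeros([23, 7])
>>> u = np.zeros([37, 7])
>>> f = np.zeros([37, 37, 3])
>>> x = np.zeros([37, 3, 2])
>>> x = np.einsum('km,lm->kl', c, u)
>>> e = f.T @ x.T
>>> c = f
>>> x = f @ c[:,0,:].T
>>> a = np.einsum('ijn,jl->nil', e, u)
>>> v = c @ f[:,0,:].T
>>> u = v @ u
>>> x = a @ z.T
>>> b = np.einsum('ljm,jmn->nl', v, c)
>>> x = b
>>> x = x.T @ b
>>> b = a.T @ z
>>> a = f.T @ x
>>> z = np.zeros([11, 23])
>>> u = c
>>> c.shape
(37, 37, 3)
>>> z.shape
(11, 23)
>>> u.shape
(37, 37, 3)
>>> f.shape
(37, 37, 3)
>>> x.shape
(37, 37)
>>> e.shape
(3, 37, 23)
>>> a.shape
(3, 37, 37)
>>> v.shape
(37, 37, 37)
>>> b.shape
(7, 3, 7)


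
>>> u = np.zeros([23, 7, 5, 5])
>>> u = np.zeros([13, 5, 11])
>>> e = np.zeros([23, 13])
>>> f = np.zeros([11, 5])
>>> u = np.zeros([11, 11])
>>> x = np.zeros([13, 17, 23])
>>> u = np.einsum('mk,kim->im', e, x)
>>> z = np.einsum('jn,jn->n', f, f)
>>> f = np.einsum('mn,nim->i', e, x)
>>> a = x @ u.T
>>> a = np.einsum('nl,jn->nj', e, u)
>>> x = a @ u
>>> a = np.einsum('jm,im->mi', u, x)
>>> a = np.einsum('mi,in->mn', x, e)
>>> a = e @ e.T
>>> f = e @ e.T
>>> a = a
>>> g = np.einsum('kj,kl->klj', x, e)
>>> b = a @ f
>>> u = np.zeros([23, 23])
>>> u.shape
(23, 23)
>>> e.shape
(23, 13)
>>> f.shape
(23, 23)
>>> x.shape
(23, 23)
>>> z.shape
(5,)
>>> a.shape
(23, 23)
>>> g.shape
(23, 13, 23)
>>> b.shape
(23, 23)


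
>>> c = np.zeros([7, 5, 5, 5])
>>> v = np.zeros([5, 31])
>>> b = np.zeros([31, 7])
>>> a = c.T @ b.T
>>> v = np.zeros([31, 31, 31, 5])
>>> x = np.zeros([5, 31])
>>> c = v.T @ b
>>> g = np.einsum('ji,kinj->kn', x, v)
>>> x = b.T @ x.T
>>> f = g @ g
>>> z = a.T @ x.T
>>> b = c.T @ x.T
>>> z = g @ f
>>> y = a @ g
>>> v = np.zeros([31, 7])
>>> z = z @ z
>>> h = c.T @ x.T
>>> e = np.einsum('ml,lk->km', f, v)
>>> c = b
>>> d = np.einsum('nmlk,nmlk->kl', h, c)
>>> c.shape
(7, 31, 31, 7)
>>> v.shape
(31, 7)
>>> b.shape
(7, 31, 31, 7)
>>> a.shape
(5, 5, 5, 31)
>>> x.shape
(7, 5)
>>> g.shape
(31, 31)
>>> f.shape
(31, 31)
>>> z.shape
(31, 31)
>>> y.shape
(5, 5, 5, 31)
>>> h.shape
(7, 31, 31, 7)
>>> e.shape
(7, 31)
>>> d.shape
(7, 31)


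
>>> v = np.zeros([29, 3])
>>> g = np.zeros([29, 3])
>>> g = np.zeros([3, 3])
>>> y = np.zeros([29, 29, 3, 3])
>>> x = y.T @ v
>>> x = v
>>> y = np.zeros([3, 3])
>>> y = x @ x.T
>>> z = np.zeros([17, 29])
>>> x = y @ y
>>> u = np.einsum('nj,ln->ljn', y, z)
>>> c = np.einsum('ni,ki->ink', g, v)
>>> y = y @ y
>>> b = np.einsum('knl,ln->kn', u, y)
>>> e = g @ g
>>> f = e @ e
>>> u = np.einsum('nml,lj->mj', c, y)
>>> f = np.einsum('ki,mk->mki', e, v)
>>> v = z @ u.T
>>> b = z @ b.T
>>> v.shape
(17, 3)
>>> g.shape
(3, 3)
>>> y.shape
(29, 29)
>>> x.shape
(29, 29)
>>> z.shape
(17, 29)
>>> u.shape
(3, 29)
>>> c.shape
(3, 3, 29)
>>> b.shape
(17, 17)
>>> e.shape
(3, 3)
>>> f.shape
(29, 3, 3)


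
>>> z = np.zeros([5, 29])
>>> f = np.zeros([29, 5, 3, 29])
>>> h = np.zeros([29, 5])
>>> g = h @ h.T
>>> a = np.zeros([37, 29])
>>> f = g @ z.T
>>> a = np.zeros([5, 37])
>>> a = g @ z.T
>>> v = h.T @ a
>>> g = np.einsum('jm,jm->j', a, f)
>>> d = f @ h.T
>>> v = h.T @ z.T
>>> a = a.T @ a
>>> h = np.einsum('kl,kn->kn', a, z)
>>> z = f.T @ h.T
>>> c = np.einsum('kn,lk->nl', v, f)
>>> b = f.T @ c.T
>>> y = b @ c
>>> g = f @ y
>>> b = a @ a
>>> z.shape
(5, 5)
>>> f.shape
(29, 5)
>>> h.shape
(5, 29)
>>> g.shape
(29, 29)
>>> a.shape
(5, 5)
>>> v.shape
(5, 5)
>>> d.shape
(29, 29)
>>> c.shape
(5, 29)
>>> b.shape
(5, 5)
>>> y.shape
(5, 29)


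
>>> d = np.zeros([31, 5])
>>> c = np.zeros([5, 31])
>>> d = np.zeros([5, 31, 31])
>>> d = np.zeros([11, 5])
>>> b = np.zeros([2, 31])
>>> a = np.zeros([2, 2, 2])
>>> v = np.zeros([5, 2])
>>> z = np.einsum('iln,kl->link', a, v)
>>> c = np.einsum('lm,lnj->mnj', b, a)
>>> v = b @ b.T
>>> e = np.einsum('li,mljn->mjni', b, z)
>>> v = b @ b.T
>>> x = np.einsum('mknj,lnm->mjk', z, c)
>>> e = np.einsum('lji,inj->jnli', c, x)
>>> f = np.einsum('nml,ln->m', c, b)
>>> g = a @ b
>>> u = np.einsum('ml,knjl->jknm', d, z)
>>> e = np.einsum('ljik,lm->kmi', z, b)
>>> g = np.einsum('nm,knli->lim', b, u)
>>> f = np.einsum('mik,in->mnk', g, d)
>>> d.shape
(11, 5)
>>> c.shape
(31, 2, 2)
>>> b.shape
(2, 31)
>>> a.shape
(2, 2, 2)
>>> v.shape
(2, 2)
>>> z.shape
(2, 2, 2, 5)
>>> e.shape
(5, 31, 2)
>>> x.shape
(2, 5, 2)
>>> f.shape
(2, 5, 31)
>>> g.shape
(2, 11, 31)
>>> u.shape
(2, 2, 2, 11)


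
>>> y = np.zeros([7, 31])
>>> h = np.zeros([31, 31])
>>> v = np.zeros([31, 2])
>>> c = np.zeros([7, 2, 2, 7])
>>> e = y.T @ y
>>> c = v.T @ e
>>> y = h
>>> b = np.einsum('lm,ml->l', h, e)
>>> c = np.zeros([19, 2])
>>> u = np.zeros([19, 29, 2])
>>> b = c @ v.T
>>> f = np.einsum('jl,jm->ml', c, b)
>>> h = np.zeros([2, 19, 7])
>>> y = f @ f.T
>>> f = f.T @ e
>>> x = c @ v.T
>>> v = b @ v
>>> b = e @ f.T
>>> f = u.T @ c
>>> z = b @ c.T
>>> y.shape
(31, 31)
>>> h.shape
(2, 19, 7)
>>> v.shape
(19, 2)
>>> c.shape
(19, 2)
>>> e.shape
(31, 31)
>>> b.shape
(31, 2)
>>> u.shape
(19, 29, 2)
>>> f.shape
(2, 29, 2)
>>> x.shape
(19, 31)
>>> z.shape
(31, 19)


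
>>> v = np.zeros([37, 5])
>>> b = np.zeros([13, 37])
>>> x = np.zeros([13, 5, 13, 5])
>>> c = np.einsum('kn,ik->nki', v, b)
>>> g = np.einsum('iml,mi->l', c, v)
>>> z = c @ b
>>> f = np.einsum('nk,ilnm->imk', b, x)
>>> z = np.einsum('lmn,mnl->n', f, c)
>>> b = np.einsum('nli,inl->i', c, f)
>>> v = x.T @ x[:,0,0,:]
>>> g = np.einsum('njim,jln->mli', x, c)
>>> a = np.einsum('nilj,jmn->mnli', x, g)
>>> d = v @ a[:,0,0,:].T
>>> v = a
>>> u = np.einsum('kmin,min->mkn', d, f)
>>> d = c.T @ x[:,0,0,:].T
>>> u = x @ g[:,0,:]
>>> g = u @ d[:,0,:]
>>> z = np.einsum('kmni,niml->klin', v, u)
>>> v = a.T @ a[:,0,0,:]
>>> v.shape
(5, 13, 13, 5)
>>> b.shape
(13,)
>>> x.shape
(13, 5, 13, 5)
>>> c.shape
(5, 37, 13)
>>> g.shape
(13, 5, 13, 13)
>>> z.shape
(37, 13, 5, 13)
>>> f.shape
(13, 5, 37)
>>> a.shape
(37, 13, 13, 5)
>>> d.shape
(13, 37, 13)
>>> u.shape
(13, 5, 13, 13)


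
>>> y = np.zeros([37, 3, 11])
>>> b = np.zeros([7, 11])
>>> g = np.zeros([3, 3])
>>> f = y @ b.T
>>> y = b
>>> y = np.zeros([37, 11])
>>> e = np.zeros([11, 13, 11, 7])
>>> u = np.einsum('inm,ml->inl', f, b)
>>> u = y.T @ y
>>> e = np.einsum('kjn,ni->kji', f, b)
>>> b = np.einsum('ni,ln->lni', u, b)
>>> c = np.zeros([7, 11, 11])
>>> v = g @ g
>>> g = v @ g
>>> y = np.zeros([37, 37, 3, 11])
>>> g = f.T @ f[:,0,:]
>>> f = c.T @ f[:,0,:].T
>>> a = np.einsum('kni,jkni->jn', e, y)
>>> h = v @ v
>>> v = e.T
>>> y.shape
(37, 37, 3, 11)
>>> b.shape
(7, 11, 11)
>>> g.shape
(7, 3, 7)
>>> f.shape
(11, 11, 37)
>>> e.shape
(37, 3, 11)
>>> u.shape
(11, 11)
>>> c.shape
(7, 11, 11)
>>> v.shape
(11, 3, 37)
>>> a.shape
(37, 3)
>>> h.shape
(3, 3)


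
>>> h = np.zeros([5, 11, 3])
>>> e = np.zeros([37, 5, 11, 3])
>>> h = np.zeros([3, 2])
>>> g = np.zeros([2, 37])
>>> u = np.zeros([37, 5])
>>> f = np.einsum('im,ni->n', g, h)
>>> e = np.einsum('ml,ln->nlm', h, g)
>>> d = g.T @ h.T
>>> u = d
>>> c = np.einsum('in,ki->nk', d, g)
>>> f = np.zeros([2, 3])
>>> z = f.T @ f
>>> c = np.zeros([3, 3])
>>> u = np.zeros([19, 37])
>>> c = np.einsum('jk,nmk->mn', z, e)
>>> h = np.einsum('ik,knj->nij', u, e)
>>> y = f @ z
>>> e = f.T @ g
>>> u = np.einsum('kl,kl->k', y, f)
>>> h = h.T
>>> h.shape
(3, 19, 2)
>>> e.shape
(3, 37)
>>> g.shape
(2, 37)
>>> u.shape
(2,)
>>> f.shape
(2, 3)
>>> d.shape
(37, 3)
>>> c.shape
(2, 37)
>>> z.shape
(3, 3)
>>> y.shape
(2, 3)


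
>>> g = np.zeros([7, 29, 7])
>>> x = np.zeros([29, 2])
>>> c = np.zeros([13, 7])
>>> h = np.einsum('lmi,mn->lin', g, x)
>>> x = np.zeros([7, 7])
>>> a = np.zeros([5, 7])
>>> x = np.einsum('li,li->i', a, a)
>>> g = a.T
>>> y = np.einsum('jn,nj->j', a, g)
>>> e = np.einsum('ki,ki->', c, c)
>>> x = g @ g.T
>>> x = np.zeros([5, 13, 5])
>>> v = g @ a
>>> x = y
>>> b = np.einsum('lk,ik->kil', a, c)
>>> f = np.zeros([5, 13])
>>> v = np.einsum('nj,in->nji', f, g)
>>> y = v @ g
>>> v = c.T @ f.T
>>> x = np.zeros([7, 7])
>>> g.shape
(7, 5)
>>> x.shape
(7, 7)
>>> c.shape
(13, 7)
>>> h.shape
(7, 7, 2)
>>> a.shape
(5, 7)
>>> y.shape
(5, 13, 5)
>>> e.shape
()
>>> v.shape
(7, 5)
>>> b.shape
(7, 13, 5)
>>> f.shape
(5, 13)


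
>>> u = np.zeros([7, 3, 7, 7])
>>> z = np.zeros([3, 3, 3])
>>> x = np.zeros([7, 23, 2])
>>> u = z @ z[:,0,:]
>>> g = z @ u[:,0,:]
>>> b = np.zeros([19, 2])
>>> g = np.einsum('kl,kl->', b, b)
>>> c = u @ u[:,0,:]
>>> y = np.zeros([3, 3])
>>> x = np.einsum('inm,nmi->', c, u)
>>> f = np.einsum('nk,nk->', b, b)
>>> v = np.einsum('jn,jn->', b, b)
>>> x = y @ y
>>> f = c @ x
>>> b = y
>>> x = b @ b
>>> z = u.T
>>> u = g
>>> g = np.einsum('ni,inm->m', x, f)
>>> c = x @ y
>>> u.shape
()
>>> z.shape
(3, 3, 3)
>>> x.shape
(3, 3)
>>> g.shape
(3,)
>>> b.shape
(3, 3)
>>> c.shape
(3, 3)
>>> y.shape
(3, 3)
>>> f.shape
(3, 3, 3)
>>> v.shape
()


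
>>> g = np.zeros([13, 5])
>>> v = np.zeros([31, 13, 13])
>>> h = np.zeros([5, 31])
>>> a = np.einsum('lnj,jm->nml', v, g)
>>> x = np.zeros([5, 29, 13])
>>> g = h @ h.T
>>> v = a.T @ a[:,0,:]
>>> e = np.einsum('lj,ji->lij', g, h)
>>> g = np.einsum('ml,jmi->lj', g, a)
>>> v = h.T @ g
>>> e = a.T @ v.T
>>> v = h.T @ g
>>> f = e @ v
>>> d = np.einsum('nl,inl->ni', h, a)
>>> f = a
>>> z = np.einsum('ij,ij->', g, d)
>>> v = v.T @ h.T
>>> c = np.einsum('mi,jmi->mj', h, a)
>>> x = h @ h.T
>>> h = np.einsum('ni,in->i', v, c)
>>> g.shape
(5, 13)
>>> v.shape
(13, 5)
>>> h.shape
(5,)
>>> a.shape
(13, 5, 31)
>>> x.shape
(5, 5)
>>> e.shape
(31, 5, 31)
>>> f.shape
(13, 5, 31)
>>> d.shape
(5, 13)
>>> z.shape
()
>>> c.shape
(5, 13)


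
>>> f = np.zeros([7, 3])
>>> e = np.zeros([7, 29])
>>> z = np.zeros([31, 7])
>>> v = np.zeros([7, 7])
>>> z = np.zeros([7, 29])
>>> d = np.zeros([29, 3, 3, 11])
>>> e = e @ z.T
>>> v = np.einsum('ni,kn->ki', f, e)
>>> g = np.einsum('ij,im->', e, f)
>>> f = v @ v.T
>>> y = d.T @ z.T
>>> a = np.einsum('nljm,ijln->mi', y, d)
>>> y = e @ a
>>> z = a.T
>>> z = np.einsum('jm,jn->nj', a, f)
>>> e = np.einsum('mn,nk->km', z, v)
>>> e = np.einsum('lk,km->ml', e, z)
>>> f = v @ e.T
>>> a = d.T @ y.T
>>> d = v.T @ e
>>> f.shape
(7, 7)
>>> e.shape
(7, 3)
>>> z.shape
(7, 7)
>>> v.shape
(7, 3)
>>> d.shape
(3, 3)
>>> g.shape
()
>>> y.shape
(7, 29)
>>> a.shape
(11, 3, 3, 7)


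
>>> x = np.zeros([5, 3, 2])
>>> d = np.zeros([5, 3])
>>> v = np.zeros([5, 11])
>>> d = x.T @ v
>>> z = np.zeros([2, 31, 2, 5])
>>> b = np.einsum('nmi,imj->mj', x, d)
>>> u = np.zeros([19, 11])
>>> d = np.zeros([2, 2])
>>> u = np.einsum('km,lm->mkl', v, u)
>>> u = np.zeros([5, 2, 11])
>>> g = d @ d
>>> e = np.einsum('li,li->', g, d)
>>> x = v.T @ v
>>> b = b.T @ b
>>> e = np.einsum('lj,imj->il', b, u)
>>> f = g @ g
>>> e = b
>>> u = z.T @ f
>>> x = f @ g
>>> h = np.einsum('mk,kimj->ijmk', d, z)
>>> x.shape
(2, 2)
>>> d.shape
(2, 2)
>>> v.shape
(5, 11)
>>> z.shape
(2, 31, 2, 5)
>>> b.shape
(11, 11)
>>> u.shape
(5, 2, 31, 2)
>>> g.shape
(2, 2)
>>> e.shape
(11, 11)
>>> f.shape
(2, 2)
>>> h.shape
(31, 5, 2, 2)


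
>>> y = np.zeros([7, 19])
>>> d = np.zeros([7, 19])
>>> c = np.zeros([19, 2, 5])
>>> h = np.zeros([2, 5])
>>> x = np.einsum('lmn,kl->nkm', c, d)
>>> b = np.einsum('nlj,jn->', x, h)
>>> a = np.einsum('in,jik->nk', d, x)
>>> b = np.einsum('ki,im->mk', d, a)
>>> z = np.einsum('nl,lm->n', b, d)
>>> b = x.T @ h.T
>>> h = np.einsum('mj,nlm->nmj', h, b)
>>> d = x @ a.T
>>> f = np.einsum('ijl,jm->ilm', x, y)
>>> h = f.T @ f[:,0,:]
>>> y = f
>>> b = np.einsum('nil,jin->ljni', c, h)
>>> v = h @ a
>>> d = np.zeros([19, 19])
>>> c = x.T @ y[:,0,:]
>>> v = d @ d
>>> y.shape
(5, 2, 19)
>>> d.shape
(19, 19)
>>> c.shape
(2, 7, 19)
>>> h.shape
(19, 2, 19)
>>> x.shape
(5, 7, 2)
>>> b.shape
(5, 19, 19, 2)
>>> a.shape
(19, 2)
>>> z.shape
(2,)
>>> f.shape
(5, 2, 19)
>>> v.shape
(19, 19)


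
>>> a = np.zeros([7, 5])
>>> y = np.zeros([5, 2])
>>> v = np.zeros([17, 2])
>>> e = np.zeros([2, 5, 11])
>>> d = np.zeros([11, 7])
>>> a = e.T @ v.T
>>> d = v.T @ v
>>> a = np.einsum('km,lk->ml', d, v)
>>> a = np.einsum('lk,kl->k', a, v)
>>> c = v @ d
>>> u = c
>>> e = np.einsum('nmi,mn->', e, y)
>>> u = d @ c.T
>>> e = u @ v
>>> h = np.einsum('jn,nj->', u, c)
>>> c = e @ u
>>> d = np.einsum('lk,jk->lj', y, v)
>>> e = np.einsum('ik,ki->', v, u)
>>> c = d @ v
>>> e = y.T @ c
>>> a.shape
(17,)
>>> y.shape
(5, 2)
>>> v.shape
(17, 2)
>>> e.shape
(2, 2)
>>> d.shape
(5, 17)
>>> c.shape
(5, 2)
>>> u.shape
(2, 17)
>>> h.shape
()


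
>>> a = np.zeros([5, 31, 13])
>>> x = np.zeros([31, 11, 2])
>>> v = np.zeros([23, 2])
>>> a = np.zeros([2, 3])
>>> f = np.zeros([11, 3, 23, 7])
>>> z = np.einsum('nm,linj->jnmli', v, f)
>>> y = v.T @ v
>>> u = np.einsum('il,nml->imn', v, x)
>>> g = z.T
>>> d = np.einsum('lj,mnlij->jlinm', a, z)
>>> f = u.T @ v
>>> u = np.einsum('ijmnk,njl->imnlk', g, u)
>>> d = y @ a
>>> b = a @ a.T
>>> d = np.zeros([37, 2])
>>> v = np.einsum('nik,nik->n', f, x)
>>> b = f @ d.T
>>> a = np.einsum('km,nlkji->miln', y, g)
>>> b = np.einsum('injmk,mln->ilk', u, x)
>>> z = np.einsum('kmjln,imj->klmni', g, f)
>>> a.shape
(2, 7, 11, 3)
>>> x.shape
(31, 11, 2)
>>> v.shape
(31,)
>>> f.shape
(31, 11, 2)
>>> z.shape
(3, 23, 11, 7, 31)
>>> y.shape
(2, 2)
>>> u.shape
(3, 2, 23, 31, 7)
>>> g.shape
(3, 11, 2, 23, 7)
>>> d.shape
(37, 2)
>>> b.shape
(3, 11, 7)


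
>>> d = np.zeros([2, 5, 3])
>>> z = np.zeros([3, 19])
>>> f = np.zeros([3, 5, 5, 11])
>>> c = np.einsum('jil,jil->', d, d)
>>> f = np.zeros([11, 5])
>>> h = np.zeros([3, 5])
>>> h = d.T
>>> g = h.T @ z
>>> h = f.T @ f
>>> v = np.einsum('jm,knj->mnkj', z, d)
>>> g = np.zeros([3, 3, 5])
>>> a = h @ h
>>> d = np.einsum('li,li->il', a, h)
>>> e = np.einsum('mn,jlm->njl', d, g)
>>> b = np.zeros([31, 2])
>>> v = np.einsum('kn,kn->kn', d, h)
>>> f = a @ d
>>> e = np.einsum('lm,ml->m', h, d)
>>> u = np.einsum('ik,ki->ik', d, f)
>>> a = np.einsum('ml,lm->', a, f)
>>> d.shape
(5, 5)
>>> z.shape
(3, 19)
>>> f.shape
(5, 5)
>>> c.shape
()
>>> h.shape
(5, 5)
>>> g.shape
(3, 3, 5)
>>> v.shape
(5, 5)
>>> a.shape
()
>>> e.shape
(5,)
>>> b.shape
(31, 2)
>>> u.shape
(5, 5)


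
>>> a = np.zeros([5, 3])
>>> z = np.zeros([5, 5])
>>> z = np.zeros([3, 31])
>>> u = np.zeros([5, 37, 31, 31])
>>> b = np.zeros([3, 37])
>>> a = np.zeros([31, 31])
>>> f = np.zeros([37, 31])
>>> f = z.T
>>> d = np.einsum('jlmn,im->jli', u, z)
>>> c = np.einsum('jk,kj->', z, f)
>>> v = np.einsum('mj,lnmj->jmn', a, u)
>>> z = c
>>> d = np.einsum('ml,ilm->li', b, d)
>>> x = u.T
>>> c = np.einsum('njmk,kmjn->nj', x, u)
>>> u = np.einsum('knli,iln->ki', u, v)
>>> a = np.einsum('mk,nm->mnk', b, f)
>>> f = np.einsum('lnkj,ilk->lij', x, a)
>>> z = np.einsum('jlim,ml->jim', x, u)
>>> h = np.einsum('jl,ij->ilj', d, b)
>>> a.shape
(3, 31, 37)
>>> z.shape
(31, 37, 5)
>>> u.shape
(5, 31)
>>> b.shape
(3, 37)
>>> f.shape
(31, 3, 5)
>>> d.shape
(37, 5)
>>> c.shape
(31, 31)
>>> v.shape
(31, 31, 37)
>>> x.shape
(31, 31, 37, 5)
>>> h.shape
(3, 5, 37)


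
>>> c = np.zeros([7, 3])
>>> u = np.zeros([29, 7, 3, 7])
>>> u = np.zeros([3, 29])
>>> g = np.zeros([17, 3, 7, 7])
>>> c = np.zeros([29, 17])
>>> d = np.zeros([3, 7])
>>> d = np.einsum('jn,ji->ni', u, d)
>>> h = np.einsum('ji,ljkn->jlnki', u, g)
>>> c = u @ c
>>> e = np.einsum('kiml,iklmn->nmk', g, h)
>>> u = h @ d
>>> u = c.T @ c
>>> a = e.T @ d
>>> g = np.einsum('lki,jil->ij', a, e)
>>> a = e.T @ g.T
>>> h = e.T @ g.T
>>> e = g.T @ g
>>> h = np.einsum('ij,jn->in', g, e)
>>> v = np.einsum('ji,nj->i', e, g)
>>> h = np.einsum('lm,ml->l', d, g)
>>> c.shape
(3, 17)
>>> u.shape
(17, 17)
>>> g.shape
(7, 29)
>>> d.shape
(29, 7)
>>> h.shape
(29,)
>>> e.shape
(29, 29)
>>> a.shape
(17, 7, 7)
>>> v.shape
(29,)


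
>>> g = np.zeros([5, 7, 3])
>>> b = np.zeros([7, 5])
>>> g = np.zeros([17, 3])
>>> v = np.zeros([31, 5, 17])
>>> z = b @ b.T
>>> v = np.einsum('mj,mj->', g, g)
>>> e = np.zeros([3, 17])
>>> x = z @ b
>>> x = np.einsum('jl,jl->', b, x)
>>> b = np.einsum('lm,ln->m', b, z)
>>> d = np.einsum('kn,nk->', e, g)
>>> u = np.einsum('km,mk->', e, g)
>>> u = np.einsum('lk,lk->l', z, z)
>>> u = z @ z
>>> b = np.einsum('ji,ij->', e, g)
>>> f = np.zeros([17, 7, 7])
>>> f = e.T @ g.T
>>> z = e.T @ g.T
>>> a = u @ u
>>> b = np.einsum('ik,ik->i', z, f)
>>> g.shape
(17, 3)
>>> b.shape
(17,)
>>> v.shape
()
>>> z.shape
(17, 17)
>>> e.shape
(3, 17)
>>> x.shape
()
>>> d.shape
()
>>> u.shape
(7, 7)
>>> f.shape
(17, 17)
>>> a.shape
(7, 7)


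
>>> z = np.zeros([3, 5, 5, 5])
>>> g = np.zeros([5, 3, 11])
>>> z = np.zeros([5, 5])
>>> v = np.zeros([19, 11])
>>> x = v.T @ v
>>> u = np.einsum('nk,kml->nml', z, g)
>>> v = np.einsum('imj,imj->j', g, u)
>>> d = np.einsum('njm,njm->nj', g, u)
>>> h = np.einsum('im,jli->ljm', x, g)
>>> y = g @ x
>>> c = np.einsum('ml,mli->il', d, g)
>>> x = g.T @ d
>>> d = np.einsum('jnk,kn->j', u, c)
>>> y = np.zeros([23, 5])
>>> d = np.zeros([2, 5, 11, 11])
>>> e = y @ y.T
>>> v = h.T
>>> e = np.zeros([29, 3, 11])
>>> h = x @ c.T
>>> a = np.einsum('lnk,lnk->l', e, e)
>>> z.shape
(5, 5)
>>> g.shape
(5, 3, 11)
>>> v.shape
(11, 5, 3)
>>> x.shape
(11, 3, 3)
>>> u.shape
(5, 3, 11)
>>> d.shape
(2, 5, 11, 11)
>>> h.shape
(11, 3, 11)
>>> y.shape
(23, 5)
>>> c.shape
(11, 3)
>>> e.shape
(29, 3, 11)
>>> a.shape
(29,)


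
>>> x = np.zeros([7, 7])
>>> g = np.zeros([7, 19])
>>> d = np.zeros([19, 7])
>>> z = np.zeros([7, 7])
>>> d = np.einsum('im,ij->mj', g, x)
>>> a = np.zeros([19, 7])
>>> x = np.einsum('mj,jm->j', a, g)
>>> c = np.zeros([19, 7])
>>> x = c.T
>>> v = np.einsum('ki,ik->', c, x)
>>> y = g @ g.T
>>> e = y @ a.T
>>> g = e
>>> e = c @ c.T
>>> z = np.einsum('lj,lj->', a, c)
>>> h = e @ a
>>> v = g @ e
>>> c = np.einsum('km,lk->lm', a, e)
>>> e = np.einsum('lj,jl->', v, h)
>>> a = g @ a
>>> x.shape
(7, 19)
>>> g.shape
(7, 19)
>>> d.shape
(19, 7)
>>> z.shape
()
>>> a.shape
(7, 7)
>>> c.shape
(19, 7)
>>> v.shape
(7, 19)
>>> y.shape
(7, 7)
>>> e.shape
()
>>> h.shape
(19, 7)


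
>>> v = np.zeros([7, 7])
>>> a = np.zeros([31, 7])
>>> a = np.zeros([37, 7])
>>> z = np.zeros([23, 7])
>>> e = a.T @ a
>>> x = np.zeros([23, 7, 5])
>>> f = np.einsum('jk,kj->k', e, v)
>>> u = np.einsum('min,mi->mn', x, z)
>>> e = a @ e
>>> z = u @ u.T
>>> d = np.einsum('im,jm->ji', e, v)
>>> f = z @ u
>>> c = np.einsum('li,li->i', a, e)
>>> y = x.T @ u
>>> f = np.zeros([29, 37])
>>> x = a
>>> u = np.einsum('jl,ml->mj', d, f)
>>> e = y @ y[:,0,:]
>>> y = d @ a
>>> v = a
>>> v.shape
(37, 7)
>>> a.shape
(37, 7)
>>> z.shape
(23, 23)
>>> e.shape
(5, 7, 5)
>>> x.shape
(37, 7)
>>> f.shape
(29, 37)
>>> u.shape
(29, 7)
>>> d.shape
(7, 37)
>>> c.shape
(7,)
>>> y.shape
(7, 7)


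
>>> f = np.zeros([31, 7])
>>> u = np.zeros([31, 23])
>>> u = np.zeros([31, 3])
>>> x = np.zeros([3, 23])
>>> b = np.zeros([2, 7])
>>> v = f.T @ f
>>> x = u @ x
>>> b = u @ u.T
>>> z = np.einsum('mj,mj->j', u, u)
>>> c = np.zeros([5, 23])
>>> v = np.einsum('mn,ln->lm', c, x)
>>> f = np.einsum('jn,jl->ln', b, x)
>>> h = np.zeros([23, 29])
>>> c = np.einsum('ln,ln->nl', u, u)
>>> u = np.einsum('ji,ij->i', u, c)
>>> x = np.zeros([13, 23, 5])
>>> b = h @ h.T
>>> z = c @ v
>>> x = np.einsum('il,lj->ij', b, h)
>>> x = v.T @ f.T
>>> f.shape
(23, 31)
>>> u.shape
(3,)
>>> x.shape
(5, 23)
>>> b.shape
(23, 23)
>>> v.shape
(31, 5)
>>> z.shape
(3, 5)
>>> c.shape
(3, 31)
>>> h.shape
(23, 29)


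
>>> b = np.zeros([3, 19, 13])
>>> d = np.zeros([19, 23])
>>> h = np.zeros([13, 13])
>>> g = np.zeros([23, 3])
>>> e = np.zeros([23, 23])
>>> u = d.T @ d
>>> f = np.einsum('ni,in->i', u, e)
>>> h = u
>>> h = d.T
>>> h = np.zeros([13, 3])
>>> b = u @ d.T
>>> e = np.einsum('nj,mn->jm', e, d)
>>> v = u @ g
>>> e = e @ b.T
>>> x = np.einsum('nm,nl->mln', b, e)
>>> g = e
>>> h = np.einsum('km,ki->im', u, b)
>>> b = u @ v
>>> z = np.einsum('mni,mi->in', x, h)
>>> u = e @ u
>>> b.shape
(23, 3)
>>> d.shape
(19, 23)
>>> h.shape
(19, 23)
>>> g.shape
(23, 23)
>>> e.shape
(23, 23)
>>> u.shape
(23, 23)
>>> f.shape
(23,)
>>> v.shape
(23, 3)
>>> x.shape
(19, 23, 23)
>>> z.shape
(23, 23)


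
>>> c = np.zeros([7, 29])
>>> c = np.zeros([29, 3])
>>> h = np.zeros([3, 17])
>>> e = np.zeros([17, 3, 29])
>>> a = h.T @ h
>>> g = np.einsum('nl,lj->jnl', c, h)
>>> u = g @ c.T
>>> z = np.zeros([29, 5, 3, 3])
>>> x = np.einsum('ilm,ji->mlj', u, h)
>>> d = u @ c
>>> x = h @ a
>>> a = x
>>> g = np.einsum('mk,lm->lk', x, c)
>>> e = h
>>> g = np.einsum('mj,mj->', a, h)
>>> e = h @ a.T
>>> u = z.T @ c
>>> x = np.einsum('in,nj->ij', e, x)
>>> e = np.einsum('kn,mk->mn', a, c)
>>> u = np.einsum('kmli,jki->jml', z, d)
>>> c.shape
(29, 3)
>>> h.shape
(3, 17)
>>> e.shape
(29, 17)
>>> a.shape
(3, 17)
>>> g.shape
()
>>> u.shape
(17, 5, 3)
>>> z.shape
(29, 5, 3, 3)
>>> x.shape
(3, 17)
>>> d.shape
(17, 29, 3)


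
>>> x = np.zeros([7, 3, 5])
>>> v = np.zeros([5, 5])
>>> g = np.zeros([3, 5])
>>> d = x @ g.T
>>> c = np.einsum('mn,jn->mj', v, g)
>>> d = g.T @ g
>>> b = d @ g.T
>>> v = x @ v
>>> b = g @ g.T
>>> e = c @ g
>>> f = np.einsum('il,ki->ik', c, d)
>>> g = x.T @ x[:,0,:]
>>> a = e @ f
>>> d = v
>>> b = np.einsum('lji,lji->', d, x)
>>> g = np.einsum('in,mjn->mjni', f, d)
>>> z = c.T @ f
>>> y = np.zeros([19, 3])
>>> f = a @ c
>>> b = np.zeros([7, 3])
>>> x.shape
(7, 3, 5)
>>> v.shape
(7, 3, 5)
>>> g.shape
(7, 3, 5, 5)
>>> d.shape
(7, 3, 5)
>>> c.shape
(5, 3)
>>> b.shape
(7, 3)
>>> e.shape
(5, 5)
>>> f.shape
(5, 3)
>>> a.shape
(5, 5)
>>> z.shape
(3, 5)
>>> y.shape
(19, 3)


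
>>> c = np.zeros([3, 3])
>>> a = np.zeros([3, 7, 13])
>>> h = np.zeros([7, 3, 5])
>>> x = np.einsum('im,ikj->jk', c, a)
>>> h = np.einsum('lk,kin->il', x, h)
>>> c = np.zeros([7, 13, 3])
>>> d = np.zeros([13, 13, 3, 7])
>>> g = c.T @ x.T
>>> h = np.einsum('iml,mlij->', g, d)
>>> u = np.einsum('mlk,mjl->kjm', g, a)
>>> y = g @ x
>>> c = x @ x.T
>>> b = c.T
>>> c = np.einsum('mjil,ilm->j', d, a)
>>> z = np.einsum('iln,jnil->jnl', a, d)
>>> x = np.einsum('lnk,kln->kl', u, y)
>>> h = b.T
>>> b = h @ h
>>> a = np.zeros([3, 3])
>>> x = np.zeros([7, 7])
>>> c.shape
(13,)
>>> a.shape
(3, 3)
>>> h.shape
(13, 13)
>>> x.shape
(7, 7)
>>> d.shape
(13, 13, 3, 7)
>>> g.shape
(3, 13, 13)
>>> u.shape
(13, 7, 3)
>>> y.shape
(3, 13, 7)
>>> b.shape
(13, 13)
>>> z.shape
(13, 13, 7)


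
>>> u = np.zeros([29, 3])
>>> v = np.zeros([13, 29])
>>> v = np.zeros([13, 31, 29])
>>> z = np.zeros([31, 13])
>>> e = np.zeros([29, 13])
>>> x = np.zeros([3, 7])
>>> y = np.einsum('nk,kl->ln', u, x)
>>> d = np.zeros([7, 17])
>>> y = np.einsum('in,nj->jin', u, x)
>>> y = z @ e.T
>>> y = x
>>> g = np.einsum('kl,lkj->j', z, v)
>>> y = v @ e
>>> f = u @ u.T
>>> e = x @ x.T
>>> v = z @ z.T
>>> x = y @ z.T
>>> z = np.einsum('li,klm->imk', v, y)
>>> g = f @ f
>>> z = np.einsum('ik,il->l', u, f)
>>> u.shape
(29, 3)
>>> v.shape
(31, 31)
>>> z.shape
(29,)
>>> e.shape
(3, 3)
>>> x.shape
(13, 31, 31)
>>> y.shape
(13, 31, 13)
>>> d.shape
(7, 17)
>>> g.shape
(29, 29)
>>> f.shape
(29, 29)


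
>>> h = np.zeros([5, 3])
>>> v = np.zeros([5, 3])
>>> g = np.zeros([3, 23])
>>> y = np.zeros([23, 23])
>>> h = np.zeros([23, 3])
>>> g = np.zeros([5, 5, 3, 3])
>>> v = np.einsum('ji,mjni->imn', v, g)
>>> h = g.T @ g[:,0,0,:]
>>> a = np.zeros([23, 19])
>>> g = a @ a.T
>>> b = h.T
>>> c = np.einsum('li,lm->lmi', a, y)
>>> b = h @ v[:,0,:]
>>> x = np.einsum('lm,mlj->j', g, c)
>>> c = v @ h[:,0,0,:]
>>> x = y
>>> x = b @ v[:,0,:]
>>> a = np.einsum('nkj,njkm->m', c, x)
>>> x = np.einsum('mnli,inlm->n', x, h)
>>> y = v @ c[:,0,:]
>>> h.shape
(3, 3, 5, 3)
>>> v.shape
(3, 5, 3)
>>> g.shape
(23, 23)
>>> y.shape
(3, 5, 3)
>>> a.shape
(3,)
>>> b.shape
(3, 3, 5, 3)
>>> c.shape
(3, 5, 3)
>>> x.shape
(3,)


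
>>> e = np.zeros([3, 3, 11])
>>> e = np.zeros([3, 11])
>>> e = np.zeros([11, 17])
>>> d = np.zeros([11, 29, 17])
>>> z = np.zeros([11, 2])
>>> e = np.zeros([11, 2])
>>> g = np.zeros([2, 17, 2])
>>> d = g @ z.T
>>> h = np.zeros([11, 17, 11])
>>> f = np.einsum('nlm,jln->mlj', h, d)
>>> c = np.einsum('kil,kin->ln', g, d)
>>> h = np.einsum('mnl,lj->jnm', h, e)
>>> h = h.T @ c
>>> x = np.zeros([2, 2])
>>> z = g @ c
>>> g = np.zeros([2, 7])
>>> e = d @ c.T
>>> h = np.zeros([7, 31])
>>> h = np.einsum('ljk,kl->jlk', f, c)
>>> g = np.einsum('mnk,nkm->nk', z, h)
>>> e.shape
(2, 17, 2)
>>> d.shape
(2, 17, 11)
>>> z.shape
(2, 17, 11)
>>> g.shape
(17, 11)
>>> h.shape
(17, 11, 2)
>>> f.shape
(11, 17, 2)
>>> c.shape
(2, 11)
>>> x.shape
(2, 2)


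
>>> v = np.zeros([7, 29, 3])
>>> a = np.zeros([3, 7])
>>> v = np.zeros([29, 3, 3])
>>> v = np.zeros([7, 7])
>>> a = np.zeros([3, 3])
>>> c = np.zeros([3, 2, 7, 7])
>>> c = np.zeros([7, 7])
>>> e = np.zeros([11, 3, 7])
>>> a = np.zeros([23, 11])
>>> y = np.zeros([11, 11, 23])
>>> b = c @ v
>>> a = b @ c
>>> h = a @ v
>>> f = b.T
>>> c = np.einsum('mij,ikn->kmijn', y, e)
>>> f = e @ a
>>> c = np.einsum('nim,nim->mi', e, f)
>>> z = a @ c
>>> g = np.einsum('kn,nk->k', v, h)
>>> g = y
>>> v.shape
(7, 7)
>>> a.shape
(7, 7)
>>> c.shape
(7, 3)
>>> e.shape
(11, 3, 7)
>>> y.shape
(11, 11, 23)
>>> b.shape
(7, 7)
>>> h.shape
(7, 7)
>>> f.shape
(11, 3, 7)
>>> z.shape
(7, 3)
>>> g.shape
(11, 11, 23)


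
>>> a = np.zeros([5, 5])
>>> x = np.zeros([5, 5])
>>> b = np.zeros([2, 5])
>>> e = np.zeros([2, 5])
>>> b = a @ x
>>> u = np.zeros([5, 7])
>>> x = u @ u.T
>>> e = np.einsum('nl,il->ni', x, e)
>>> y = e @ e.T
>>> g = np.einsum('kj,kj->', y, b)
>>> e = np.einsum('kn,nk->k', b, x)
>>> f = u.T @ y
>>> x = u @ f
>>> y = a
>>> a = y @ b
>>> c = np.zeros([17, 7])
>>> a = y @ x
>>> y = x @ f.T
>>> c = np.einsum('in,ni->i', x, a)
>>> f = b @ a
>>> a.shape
(5, 5)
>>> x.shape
(5, 5)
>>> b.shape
(5, 5)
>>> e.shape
(5,)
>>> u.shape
(5, 7)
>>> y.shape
(5, 7)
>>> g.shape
()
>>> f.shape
(5, 5)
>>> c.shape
(5,)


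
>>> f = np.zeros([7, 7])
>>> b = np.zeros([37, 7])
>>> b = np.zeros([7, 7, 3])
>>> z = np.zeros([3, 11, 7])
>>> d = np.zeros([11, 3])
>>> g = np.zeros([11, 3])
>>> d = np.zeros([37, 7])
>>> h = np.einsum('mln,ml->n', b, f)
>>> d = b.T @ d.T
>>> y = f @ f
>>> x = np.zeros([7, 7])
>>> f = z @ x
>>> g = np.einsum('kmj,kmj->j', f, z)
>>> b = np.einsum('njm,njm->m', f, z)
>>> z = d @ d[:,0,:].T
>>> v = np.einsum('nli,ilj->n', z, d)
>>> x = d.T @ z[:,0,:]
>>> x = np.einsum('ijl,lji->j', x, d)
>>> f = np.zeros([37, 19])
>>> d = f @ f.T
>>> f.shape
(37, 19)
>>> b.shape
(7,)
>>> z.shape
(3, 7, 3)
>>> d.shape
(37, 37)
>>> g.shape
(7,)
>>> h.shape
(3,)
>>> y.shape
(7, 7)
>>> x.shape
(7,)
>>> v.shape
(3,)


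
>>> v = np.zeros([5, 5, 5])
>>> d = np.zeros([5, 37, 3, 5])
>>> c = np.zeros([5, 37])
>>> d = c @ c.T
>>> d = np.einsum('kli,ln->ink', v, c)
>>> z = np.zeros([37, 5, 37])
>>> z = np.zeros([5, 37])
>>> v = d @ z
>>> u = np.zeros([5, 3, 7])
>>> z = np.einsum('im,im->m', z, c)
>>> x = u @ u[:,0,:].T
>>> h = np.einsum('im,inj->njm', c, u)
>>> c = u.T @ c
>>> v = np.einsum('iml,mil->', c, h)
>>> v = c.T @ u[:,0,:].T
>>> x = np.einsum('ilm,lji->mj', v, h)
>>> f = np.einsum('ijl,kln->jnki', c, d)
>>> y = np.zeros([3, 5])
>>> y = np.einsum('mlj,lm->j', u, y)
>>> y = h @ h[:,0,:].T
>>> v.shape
(37, 3, 5)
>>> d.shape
(5, 37, 5)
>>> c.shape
(7, 3, 37)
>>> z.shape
(37,)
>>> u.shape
(5, 3, 7)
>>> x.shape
(5, 7)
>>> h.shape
(3, 7, 37)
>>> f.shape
(3, 5, 5, 7)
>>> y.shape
(3, 7, 3)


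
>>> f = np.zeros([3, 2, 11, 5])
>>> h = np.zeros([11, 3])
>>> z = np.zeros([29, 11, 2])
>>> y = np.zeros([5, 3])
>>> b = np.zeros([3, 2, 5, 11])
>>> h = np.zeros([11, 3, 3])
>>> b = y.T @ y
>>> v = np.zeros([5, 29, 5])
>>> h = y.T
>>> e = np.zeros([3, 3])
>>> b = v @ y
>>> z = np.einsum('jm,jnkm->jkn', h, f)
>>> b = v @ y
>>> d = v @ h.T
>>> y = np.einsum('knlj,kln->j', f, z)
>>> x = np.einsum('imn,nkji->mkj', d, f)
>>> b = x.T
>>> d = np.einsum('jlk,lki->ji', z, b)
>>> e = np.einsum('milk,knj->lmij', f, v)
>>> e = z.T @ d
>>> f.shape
(3, 2, 11, 5)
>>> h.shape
(3, 5)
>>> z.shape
(3, 11, 2)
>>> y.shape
(5,)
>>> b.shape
(11, 2, 29)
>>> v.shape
(5, 29, 5)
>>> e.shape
(2, 11, 29)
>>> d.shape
(3, 29)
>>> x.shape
(29, 2, 11)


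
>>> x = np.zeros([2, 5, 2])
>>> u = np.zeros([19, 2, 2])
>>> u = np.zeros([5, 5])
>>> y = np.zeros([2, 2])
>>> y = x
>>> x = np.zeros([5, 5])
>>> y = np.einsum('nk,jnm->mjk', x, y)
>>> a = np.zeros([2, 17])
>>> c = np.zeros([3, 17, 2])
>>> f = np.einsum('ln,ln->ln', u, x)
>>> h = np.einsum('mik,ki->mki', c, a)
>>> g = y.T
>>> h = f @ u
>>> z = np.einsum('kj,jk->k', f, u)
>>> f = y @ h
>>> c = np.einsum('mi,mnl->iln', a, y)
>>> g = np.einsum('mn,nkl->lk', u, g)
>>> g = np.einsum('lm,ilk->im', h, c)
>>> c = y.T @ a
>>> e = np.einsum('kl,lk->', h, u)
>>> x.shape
(5, 5)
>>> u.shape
(5, 5)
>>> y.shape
(2, 2, 5)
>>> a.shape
(2, 17)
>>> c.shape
(5, 2, 17)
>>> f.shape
(2, 2, 5)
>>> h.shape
(5, 5)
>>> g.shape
(17, 5)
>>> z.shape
(5,)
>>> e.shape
()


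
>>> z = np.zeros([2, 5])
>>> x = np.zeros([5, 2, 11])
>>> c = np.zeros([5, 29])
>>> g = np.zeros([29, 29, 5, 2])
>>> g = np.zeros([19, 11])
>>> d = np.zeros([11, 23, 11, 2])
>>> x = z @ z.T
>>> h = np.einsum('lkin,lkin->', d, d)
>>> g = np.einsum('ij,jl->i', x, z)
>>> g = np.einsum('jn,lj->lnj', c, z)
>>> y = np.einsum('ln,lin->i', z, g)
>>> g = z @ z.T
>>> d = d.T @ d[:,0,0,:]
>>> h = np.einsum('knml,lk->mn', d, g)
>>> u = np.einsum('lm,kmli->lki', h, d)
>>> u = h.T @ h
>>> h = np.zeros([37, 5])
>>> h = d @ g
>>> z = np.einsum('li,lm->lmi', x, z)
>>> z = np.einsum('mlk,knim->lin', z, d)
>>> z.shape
(5, 23, 11)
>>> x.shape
(2, 2)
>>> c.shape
(5, 29)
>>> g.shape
(2, 2)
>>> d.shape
(2, 11, 23, 2)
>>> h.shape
(2, 11, 23, 2)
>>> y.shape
(29,)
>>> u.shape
(11, 11)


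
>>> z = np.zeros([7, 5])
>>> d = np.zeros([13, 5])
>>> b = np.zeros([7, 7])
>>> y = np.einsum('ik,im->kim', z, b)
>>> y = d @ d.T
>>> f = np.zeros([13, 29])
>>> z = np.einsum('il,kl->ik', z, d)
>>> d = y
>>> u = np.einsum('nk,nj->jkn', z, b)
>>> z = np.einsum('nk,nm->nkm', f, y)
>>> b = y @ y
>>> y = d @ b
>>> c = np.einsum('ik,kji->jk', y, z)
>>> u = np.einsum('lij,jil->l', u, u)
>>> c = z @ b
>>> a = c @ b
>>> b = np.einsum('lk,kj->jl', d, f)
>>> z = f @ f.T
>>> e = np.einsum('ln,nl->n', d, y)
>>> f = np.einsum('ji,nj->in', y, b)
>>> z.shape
(13, 13)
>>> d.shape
(13, 13)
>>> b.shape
(29, 13)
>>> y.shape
(13, 13)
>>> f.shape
(13, 29)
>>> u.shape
(7,)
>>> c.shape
(13, 29, 13)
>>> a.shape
(13, 29, 13)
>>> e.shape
(13,)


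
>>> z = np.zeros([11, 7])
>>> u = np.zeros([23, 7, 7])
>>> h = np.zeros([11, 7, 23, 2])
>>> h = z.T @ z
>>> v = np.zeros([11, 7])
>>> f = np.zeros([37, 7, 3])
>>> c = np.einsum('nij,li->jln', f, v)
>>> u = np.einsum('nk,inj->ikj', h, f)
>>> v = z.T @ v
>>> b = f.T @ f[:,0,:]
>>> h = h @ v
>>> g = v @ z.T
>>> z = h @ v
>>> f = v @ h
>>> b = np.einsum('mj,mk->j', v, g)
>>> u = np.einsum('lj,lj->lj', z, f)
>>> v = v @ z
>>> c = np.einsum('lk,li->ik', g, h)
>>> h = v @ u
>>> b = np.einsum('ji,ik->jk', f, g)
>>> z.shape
(7, 7)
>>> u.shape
(7, 7)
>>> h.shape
(7, 7)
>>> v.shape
(7, 7)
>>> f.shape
(7, 7)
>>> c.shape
(7, 11)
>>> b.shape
(7, 11)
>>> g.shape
(7, 11)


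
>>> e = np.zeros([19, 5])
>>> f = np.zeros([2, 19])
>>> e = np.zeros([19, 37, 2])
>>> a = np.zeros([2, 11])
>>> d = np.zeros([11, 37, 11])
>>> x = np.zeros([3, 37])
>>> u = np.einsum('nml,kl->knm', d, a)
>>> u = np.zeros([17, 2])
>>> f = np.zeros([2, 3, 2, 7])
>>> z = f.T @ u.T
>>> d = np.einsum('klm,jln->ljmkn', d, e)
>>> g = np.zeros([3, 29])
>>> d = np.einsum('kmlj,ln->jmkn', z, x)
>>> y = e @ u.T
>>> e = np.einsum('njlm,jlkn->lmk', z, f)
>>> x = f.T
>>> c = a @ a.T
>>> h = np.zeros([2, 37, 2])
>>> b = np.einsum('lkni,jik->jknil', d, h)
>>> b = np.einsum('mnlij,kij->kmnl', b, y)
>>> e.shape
(3, 17, 2)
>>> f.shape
(2, 3, 2, 7)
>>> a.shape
(2, 11)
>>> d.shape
(17, 2, 7, 37)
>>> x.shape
(7, 2, 3, 2)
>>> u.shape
(17, 2)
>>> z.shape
(7, 2, 3, 17)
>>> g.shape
(3, 29)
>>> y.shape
(19, 37, 17)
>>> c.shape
(2, 2)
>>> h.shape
(2, 37, 2)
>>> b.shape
(19, 2, 2, 7)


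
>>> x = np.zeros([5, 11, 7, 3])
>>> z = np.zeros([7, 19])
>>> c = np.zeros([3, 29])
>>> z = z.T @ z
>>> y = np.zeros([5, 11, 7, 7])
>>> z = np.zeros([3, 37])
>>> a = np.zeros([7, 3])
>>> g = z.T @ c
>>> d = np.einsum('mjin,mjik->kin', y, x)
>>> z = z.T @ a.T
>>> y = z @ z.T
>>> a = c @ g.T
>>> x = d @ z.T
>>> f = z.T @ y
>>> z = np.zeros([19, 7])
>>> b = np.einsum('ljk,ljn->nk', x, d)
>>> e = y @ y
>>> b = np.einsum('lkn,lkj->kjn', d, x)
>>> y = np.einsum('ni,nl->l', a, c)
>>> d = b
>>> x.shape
(3, 7, 37)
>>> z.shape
(19, 7)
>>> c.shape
(3, 29)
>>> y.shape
(29,)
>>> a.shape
(3, 37)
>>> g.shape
(37, 29)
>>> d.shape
(7, 37, 7)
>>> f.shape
(7, 37)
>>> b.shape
(7, 37, 7)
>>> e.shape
(37, 37)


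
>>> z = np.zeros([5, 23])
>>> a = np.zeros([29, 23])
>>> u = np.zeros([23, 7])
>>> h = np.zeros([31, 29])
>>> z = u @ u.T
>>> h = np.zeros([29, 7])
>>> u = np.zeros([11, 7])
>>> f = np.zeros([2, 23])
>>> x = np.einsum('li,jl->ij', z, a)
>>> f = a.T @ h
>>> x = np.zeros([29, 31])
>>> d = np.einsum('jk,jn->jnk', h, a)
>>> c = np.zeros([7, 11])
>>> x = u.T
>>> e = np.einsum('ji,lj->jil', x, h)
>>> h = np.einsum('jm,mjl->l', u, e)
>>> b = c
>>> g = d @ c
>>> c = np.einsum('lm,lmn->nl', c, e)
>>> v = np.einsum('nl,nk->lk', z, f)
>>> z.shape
(23, 23)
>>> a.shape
(29, 23)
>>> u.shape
(11, 7)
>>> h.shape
(29,)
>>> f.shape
(23, 7)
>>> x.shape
(7, 11)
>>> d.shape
(29, 23, 7)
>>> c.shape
(29, 7)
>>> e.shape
(7, 11, 29)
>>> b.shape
(7, 11)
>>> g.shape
(29, 23, 11)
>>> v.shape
(23, 7)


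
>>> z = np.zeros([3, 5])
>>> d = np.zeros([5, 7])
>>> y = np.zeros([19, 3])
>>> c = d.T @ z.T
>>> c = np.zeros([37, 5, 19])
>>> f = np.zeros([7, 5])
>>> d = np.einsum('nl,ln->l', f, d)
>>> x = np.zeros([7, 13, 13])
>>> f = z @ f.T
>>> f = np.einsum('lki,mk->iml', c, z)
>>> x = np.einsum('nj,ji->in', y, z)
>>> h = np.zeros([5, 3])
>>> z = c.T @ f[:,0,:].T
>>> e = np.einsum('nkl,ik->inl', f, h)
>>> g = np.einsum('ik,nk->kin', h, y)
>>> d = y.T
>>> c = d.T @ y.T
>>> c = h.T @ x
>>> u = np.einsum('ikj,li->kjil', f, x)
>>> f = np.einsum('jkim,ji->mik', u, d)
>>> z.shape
(19, 5, 19)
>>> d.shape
(3, 19)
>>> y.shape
(19, 3)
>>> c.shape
(3, 19)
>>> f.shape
(5, 19, 37)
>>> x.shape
(5, 19)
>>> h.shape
(5, 3)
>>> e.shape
(5, 19, 37)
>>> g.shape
(3, 5, 19)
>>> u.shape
(3, 37, 19, 5)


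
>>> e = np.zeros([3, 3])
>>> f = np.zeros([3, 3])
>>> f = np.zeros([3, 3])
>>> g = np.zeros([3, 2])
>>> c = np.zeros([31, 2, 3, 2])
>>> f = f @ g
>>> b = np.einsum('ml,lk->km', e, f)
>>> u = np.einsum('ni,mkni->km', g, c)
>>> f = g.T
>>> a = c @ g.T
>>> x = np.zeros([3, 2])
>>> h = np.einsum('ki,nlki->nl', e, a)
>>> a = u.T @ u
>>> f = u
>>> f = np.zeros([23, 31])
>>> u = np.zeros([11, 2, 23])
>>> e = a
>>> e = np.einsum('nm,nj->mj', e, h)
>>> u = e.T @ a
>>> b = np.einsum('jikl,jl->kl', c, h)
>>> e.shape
(31, 2)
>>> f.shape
(23, 31)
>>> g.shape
(3, 2)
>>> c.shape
(31, 2, 3, 2)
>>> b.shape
(3, 2)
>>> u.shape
(2, 31)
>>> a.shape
(31, 31)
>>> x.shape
(3, 2)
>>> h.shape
(31, 2)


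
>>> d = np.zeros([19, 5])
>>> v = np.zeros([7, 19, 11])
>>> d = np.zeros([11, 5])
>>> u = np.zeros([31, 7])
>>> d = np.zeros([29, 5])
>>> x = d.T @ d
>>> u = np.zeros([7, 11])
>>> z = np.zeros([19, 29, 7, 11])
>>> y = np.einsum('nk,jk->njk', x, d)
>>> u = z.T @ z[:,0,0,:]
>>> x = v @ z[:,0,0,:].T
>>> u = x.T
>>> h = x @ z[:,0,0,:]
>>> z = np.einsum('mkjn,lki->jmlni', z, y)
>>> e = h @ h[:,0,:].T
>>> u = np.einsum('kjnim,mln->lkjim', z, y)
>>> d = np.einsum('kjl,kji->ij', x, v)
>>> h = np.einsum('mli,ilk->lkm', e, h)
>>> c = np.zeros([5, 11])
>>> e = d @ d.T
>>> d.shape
(11, 19)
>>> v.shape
(7, 19, 11)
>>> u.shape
(29, 7, 19, 11, 5)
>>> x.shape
(7, 19, 19)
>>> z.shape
(7, 19, 5, 11, 5)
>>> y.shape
(5, 29, 5)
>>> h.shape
(19, 11, 7)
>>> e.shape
(11, 11)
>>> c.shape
(5, 11)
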